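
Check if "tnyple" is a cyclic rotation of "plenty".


Word: "plenty", Candidate: "tnyple"
Method: check if candidate is substring of word+word
"plentyplenty" contains "tnyple"? No
Is rotation = No


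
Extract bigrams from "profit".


Word: "profit" (length 6)
Number of bigrams = 6 - 2 + 1 = 5
  Position 0: "pr"
  Position 1: "ro"
  Position 2: "of"
  Position 3: "fi"
  Position 4: "it"
Bigrams = "pr", "ro", "of", "fi", "it"


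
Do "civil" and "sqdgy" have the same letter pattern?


Pattern of "civil": [0, 1, 2, 1, 3]
Pattern of "sqdgy": [0, 1, 2, 3, 4]
Patterns do not match
Same pattern = No


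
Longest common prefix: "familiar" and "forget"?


Word 1: "familiar"
Word 2: "forget"
Comparing from start:
  Pos 0: 'f' == 'f'
  Pos 1: 'a' != 'o' (stop)
LCP = "f" (length 1)


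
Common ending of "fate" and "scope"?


Word 1: "fate"
Word 2: "scope"
Comparing from end:
  Pos -1: 'e' == 'e'
  Pos -2: 't' != 'p' (stop)
LCS = "e" (length 1)


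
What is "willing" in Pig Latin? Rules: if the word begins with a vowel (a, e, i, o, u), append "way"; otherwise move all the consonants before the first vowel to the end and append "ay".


Word: "willing"
Starts with consonant(s) → move to end, add 'ay'
Consonant cluster: "w"
Pig Latin = "illingway"


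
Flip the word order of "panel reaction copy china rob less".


Original: "panel reaction copy china rob less"
Words (1..n): panel | reaction | copy | china | rob | less
Reversed (n..1): less | rob | china | copy | reaction | panel
Result = "less rob china copy reaction panel"


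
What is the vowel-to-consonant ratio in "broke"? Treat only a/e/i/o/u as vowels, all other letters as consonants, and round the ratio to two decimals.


Word: "broke"
Vowels (a,e,i,o,u): 2
Consonants: 3
Ratio = 2/3
= 0.67


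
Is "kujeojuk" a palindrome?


Word: "kujeojuk"
Reversed: "kujoejuk"
Forward == Backward? kujeojuk != kujoejuk
Palindrome = No


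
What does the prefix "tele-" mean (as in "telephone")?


Prefix: tele-
Example: telephone = tele- + phone
Meaning = distant


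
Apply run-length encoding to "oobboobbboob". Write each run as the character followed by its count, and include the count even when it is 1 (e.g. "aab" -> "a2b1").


String: "oobboobbboob"
Scanning for consecutive runs:
  'o' x 2
  'b' x 2
  'o' x 2
  'b' x 3
  'o' x 2
  'b' x 1
RLE = "o2b2o2b3o2b1"


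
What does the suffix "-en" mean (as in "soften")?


Suffix: -en
As in: soften -> soft + -en
Meaning = to make / become


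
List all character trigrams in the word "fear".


Word: "fear" (length 4)
Number of trigrams = 4 - 3 + 1 = 2
  Position 0: "fea"
  Position 1: "ear"
Trigrams = "fea", "ear"


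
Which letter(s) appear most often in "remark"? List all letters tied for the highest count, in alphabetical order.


Word: "remark"
Letter counts:
  'a': 1
  'e': 1
  'k': 1
  'm': 1
  'r': 2
Maximum count = 2
Most frequent = 'r' (2 times each)


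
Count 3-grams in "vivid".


Word: "vivid" (length 5)
Number of 3-grams = length - 3 + 1 = 5 - 3 + 1
= 3


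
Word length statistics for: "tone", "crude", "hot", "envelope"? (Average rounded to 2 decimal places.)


Lengths: "tone"=4, "crude"=5, "hot"=3, "envelope"=8
Sum = 20, Count = 4
Average = 20/4 = 5.00
= avg=5.00, min=3, max=8


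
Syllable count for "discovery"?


Word: "discovery"
Syllable breakdown: dis · cov · er · y
Counting: 4 parts
= 4 syllables


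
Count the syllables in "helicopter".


Word: "helicopter"
Syllable breakdown: hel / i / cop / ter
Counting: 4 parts
= 4 syllables


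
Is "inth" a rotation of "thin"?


Word: "thin", Candidate: "inth"
Method: check if candidate is substring of word+word
"thinthin" contains "inth"? Yes
Is rotation = Yes


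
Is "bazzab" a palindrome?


Word: "bazzab"
Reversed: "bazzab"
Forward == Backward? bazzab == bazzab
Palindrome = Yes


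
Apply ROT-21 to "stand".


Word: "stand"
Shift: 21
Each letter → (letter + shift) mod 26:
  's' (18) + 21 = 13 → 'n'
  't' (19) + 21 = 14 → 'o'
  'a' (0) + 21 = 21 → 'v'
  'n' (13) + 21 = 8 → 'i'
  'd' (3) + 21 = 24 → 'y'
Result = "noviy"


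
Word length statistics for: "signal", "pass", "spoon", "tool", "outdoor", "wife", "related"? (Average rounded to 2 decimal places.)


Lengths: "signal"=6, "pass"=4, "spoon"=5, "tool"=4, "outdoor"=7, "wife"=4, "related"=7
Sum = 37, Count = 7
Average = 37/7 = 5.29
= avg=5.29, min=4, max=7


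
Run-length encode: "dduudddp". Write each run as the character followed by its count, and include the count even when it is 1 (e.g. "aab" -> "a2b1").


String: "dduudddp"
Scanning for consecutive runs:
  'd' x 2
  'u' x 2
  'd' x 3
  'p' x 1
RLE = "d2u2d3p1"


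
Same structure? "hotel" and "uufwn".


Pattern of "hotel": [0, 1, 2, 3, 4]
Pattern of "uufwn": [0, 0, 1, 2, 3]
Patterns do not match
Same pattern = No


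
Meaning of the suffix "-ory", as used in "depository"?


Suffix: -ory
Example: depository (deposit + -ory)
Meaning = relating to / place for


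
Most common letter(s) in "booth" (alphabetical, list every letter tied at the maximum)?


Word: "booth"
Letter counts:
  'b': 1
  'h': 1
  'o': 2
  't': 1
Maximum count = 2
Most frequent = 'o' (2 times each)


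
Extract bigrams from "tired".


Word: "tired" (length 5)
Number of bigrams = 5 - 2 + 1 = 4
  Position 0: "ti"
  Position 1: "ir"
  Position 2: "re"
  Position 3: "ed"
Bigrams = "ti", "ir", "re", "ed"


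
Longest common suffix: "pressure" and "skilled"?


Word 1: "pressure"
Word 2: "skilled"
Comparing from end:
  Pos -1: 'e' != 'd' (stop)
LCS = "" (length 0)


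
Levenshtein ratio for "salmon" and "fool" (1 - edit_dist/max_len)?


Word 1: "salmon" (length 6)
Word 2: "fool" (length 4)
One optimal edit sequence:
  1. delete 's'  (+1)
  2. delete 'a'  (+1)
  3. substitute 'l' -> 'f'  (+1)
  4. substitute 'm' -> 'o'  (+1)
  5. keep 'o'
  6. substitute 'n' -> 'l'  (+1)
Edit distance = 5
Max length = max(6, 4) = 6
Similarity = 1 - 5/6
= 0.1667


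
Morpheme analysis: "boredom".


Word: "boredom"
Morphemes: bore + -dom
Each morpheme carries meaning
= 2 morphemes


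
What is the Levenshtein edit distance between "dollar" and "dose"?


Word 1: "dollar" (length 6)
Word 2: "dose" (length 4)
One optimal edit sequence (insert/delete/substitute each cost 1):
  1. keep 'd'
  2. keep 'o'
  3. delete 'l'  (+1)
  4. delete 'l'  (+1)
  5. substitute 'a' -> 's'  (+1)
  6. substitute 'r' -> 'e'  (+1)
Total edit operations: 4
Edit distance = 4


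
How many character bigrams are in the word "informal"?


Word: "informal" (length 8)
Number of 2-grams = length - 2 + 1 = 8 - 2 + 1
= 7


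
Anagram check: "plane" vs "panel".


Word 1: "plane" → sorted: aelnp
Word 2: "panel" → sorted: aelnp
Same letters? aelnp == aelnp
Anagram = Yes


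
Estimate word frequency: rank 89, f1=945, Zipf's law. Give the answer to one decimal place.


Zipf's law: f(r) = f(1) / r
f(1) = 945
f(89) = 945 / 89
= 10.6 occurrences


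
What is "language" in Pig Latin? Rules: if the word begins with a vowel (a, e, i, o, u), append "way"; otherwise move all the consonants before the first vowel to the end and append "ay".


Word: "language"
Starts with consonant(s) → move to end, add 'ay'
Consonant cluster: "l"
Pig Latin = "anguagelay"


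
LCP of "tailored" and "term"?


Word 1: "tailored"
Word 2: "term"
Comparing from start:
  Pos 0: 't' == 't'
  Pos 1: 'a' != 'e' (stop)
LCP = "t" (length 1)


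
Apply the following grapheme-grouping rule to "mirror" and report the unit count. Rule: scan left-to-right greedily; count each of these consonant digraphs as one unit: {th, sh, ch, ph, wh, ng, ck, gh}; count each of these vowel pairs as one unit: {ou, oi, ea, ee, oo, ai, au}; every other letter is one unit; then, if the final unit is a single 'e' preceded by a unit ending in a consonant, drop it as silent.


Word: "mirror" (6 letters)
Left-to-right scan:
  [1] 'm' (letter)
  [2] 'i' (letter)
  [3] 'r' (letter)
  [4] 'r' (letter)
  [5] 'o' (letter)
  [6] 'r' (letter)
Units from scan: 6
Sound units = 6 units


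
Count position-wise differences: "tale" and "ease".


Comparing character by character (same length = 4):
  Pos 0: 't' vs 'e' !=
  Pos 1: 'a' vs 'a' =
  Pos 2: 'l' vs 's' !=
  Pos 3: 'e' vs 'e' =
Hamming distance = 2


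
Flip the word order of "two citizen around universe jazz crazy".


Original: "two citizen around universe jazz crazy"
Words (1..n): two | citizen | around | universe | jazz | crazy
Reversed (n..1): crazy | jazz | universe | around | citizen | two
Result = "crazy jazz universe around citizen two"


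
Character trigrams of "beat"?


Word: "beat" (length 4)
Number of trigrams = 4 - 3 + 1 = 2
  Position 0: "bea"
  Position 1: "eat"
Trigrams = "bea", "eat"


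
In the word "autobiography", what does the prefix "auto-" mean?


Prefix: auto-
Example: autobiography (auto- + biography)
Meaning = self


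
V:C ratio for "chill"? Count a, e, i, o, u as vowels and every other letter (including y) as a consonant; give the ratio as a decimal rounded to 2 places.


Word: "chill"
Vowels (a,e,i,o,u): 1
Consonants: 4
Ratio = 1/4
= 0.25


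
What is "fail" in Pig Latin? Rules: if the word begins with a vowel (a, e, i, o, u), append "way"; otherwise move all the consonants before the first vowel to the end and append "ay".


Word: "fail"
Starts with consonant(s) → move to end, add 'ay'
Consonant cluster: "f"
Pig Latin = "ailfay"


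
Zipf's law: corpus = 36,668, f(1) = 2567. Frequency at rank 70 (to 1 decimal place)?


Zipf's law: f(r) = f(1) / r
f(1) = 2567
f(70) = 2567 / 70
= 36.7 occurrences


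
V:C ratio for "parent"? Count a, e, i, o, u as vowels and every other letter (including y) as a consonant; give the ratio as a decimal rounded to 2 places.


Word: "parent"
Vowels (a,e,i,o,u): 2
Consonants: 4
Ratio = 2/4
= 0.50


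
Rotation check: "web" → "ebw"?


Word: "web", Candidate: "ebw"
Method: check if candidate is substring of word+word
"webweb" contains "ebw"? Yes
Is rotation = Yes


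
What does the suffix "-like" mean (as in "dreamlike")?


Suffix: -like
As in: dreamlike -> dream + -like
Meaning = resembling


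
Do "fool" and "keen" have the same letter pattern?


Pattern of "fool": [0, 1, 1, 2]
Pattern of "keen": [0, 1, 1, 2]
Patterns match
Same pattern = Yes


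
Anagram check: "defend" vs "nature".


Word 1: "defend" → sorted: ddeefn
Word 2: "nature" → sorted: aenrtu
Same letters? ddeefn != aenrtu
Anagram = No


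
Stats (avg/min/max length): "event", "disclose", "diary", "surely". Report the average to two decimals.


Lengths: "event"=5, "disclose"=8, "diary"=5, "surely"=6
Sum = 24, Count = 4
Average = 24/4 = 6.00
= avg=6.00, min=5, max=8


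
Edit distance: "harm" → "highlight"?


Word 1: "harm" (length 4)
Word 2: "highlight" (length 9)
One optimal edit sequence (insert/delete/substitute each cost 1):
  1. insert 'h'  (+1)
  2. insert 'i'  (+1)
  3. insert 'g'  (+1)
  4. keep 'h'
  5. insert 'l'  (+1)
  6. insert 'i'  (+1)
  7. substitute 'a' -> 'g'  (+1)
  8. substitute 'r' -> 'h'  (+1)
  9. substitute 'm' -> 't'  (+1)
Total edit operations: 8
Edit distance = 8


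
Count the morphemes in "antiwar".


Word: "antiwar"
Morphemes: anti- | war
Each morpheme carries meaning
= 2 morphemes


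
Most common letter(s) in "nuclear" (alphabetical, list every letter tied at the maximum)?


Word: "nuclear"
Letter counts:
  'a': 1
  'c': 1
  'e': 1
  'l': 1
  'n': 1
  'r': 1
  'u': 1
Maximum count = 1
Most frequent = 'a', 'c', 'e', 'l', 'n', 'r', 'u' (1 time each)


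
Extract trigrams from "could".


Word: "could" (length 5)
Number of trigrams = 5 - 3 + 1 = 3
  Position 0: "cou"
  Position 1: "oul"
  Position 2: "uld"
Trigrams = "cou", "oul", "uld"


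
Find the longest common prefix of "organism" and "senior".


Word 1: "organism"
Word 2: "senior"
Comparing from start:
  Pos 0: 'o' != 's' (stop)
LCP = "" (length 0)


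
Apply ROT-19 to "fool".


Word: "fool"
Shift: 19
Each letter → (letter + shift) mod 26:
  'f' (5) + 19 = 24 → 'y'
  'o' (14) + 19 = 7 → 'h'
  'o' (14) + 19 = 7 → 'h'
  'l' (11) + 19 = 4 → 'e'
Result = "yhhe"


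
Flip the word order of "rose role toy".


Original: "rose role toy"
Words (1..n): rose | role | toy
Reversed (n..1): toy | role | rose
Result = "toy role rose"


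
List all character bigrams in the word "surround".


Word: "surround" (length 8)
Number of bigrams = 8 - 2 + 1 = 7
  Position 0: "su"
  Position 1: "ur"
  Position 2: "rr"
  Position 3: "ro"
  Position 4: "ou"
  Position 5: "un"
  Position 6: "nd"
Bigrams = "su", "ur", "rr", "ro", "ou", "un", "nd"


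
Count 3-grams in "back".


Word: "back" (length 4)
Number of 3-grams = length - 3 + 1 = 4 - 3 + 1
= 2


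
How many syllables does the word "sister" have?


Word: "sister"
Syllable breakdown: sis · ter
Counting: 2 parts
= 2 syllables


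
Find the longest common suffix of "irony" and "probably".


Word 1: "irony"
Word 2: "probably"
Comparing from end:
  Pos -1: 'y' == 'y'
  Pos -2: 'n' != 'l' (stop)
LCS = "y" (length 1)


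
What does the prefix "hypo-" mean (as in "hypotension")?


Prefix: hypo-
Example: hypotension = hypo- + tension
Meaning = under / below normal


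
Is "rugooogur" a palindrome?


Word: "rugooogur"
Reversed: "rugooogur"
Forward == Backward? rugooogur == rugooogur
Palindrome = Yes


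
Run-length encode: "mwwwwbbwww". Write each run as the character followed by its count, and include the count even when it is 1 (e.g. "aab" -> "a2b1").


String: "mwwwwbbwww"
Scanning for consecutive runs:
  'm' x 1
  'w' x 4
  'b' x 2
  'w' x 3
RLE = "m1w4b2w3"


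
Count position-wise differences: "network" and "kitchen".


Comparing character by character (same length = 7):
  Pos 0: 'n' vs 'k' !=
  Pos 1: 'e' vs 'i' !=
  Pos 2: 't' vs 't' =
  Pos 3: 'w' vs 'c' !=
  Pos 4: 'o' vs 'h' !=
  Pos 5: 'r' vs 'e' !=
  Pos 6: 'k' vs 'n' !=
Hamming distance = 6


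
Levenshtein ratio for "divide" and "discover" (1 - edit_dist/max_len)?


Word 1: "divide" (length 6)
Word 2: "discover" (length 8)
One optimal edit sequence:
  1. keep 'd'
  2. keep 'i'
  3. insert 's'  (+1)
  4. substitute 'v' -> 'c'  (+1)
  5. substitute 'i' -> 'o'  (+1)
  6. substitute 'd' -> 'v'  (+1)
  7. keep 'e'
  8. insert 'r'  (+1)
Edit distance = 5
Max length = max(6, 8) = 8
Similarity = 1 - 5/8
= 0.3750


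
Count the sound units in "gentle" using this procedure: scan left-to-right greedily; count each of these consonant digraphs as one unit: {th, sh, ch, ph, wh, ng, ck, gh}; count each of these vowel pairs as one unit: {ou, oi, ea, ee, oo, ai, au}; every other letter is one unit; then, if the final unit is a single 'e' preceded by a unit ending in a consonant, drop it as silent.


Word: "gentle" (6 letters)
Left-to-right scan:
  (1) 'g' (letter)
  (2) 'e' (letter)
  (3) 'n' (letter)
  (4) 't' (letter)
  (5) 'l' (letter)
  (6) 'e' (letter)
Units from scan: 6
Final unit is 'e' after a consonant -> drop as silent (-1)
Sound units = 5 units


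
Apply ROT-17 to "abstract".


Word: "abstract"
Shift: 17
Each letter → (letter + shift) mod 26:
  'a' (0) + 17 = 17 → 'r'
  'b' (1) + 17 = 18 → 's'
  's' (18) + 17 = 9 → 'j'
  't' (19) + 17 = 10 → 'k'
  'r' (17) + 17 = 8 → 'i'
  'a' (0) + 17 = 17 → 'r'
  'c' (2) + 17 = 19 → 't'
  't' (19) + 17 = 10 → 'k'
Result = "rsjkirtk"


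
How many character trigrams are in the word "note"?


Word: "note" (length 4)
Number of 3-grams = length - 3 + 1 = 4 - 3 + 1
= 2


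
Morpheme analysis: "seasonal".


Word: "seasonal"
Morphemes: season | -al
Each morpheme carries meaning
= 2 morphemes


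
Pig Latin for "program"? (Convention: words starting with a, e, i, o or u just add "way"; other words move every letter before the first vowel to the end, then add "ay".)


Word: "program"
Starts with consonant(s) → move to end, add 'ay'
Consonant cluster: "pr"
Pig Latin = "ogrampray"


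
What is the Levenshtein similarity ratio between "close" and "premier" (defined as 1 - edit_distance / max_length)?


Word 1: "close" (length 5)
Word 2: "premier" (length 7)
One optimal edit sequence:
  1. insert 'p'  (+1)
  2. substitute 'c' -> 'r'  (+1)
  3. substitute 'l' -> 'e'  (+1)
  4. substitute 'o' -> 'm'  (+1)
  5. substitute 's' -> 'i'  (+1)
  6. keep 'e'
  7. insert 'r'  (+1)
Edit distance = 6
Max length = max(5, 7) = 7
Similarity = 1 - 6/7
= 0.1429


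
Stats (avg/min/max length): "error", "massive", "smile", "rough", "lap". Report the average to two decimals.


Lengths: "error"=5, "massive"=7, "smile"=5, "rough"=5, "lap"=3
Sum = 25, Count = 5
Average = 25/5 = 5.00
= avg=5.00, min=3, max=7


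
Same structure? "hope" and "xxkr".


Pattern of "hope": [0, 1, 2, 3]
Pattern of "xxkr": [0, 0, 1, 2]
Patterns do not match
Same pattern = No


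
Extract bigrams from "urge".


Word: "urge" (length 4)
Number of bigrams = 4 - 2 + 1 = 3
  Position 0: "ur"
  Position 1: "rg"
  Position 2: "ge"
Bigrams = "ur", "rg", "ge"


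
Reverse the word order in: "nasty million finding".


Original: "nasty million finding"
Words (1..n): nasty | million | finding
Reversed (n..1): finding | million | nasty
Result = "finding million nasty"


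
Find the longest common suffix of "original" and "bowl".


Word 1: "original"
Word 2: "bowl"
Comparing from end:
  Pos -1: 'l' == 'l'
  Pos -2: 'a' != 'w' (stop)
LCS = "l" (length 1)


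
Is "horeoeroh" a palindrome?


Word: "horeoeroh"
Reversed: "horeoeroh"
Forward == Backward? horeoeroh == horeoeroh
Palindrome = Yes


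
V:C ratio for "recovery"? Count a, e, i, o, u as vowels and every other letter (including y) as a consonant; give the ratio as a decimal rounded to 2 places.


Word: "recovery"
Vowels (a,e,i,o,u): 3
Consonants: 5
Ratio = 3/5
= 0.60


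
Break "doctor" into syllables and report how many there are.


Word: "doctor"
Syllable breakdown: doc-tor
Counting: 2 parts
= 2 syllables


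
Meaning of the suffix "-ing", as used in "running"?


Suffix: -ing
As in: running -> run + -ing, with a spelling change
Meaning = present participle


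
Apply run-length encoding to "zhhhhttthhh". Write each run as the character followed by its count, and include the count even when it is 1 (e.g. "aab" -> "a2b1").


String: "zhhhhttthhh"
Scanning for consecutive runs:
  'z' x 1
  'h' x 4
  't' x 3
  'h' x 3
RLE = "z1h4t3h3"


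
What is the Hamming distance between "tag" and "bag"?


Comparing character by character (same length = 3):
  Pos 0: 't' vs 'b' !=
  Pos 1: 'a' vs 'a' =
  Pos 2: 'g' vs 'g' =
Hamming distance = 1


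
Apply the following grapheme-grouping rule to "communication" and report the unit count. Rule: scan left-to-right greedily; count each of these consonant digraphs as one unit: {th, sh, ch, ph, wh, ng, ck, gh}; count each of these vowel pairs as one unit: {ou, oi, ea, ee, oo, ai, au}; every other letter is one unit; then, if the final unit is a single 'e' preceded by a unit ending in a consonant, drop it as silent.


Word: "communication" (13 letters)
Left-to-right scan:
  [1] 'c' (letter)
  [2] 'o' (letter)
  [3] 'm' (letter)
  [4] 'm' (letter)
  [5] 'u' (letter)
  [6] 'n' (letter)
  [7] 'i' (letter)
  [8] 'c' (letter)
  [9] 'a' (letter)
  [10] 't' (letter)
  [11] 'i' (letter)
  [12] 'o' (letter)
  [13] 'n' (letter)
Units from scan: 13
Sound units = 13 units


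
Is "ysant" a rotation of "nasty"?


Word: "nasty", Candidate: "ysant"
Method: check if candidate is substring of word+word
"nastynasty" contains "ysant"? No
Is rotation = No


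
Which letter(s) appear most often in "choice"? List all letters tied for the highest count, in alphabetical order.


Word: "choice"
Letter counts:
  'c': 2
  'e': 1
  'h': 1
  'i': 1
  'o': 1
Maximum count = 2
Most frequent = 'c' (2 times each)


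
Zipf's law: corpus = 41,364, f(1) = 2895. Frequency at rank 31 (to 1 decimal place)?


Zipf's law: f(r) = f(1) / r
f(1) = 2895
f(31) = 2895 / 31
= 93.4 occurrences


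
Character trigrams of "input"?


Word: "input" (length 5)
Number of trigrams = 5 - 3 + 1 = 3
  Position 0: "inp"
  Position 1: "npu"
  Position 2: "put"
Trigrams = "inp", "npu", "put"


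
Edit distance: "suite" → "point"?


Word 1: "suite" (length 5)
Word 2: "point" (length 5)
One optimal edit sequence (insert/delete/substitute each cost 1):
  1. substitute 's' -> 'p'  (+1)
  2. substitute 'u' -> 'o'  (+1)
  3. keep 'i'
  4. substitute 't' -> 'n'  (+1)
  5. substitute 'e' -> 't'  (+1)
Total edit operations: 4
Edit distance = 4


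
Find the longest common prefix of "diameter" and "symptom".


Word 1: "diameter"
Word 2: "symptom"
Comparing from start:
  Pos 0: 'd' != 's' (stop)
LCP = "" (length 0)


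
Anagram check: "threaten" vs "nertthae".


Word 1: "threaten" → sorted: aeehnrtt
Word 2: "nertthae" → sorted: aeehnrtt
Same letters? aeehnrtt == aeehnrtt
Anagram = Yes


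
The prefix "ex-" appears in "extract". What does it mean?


Prefix: ex-
As in: extract -> ex- + tract
Meaning = out / former


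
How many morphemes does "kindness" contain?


Word: "kindness"
Morphemes: kind | -ness
Each morpheme carries meaning
= 2 morphemes


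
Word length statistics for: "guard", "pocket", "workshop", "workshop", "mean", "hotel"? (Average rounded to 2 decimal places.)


Lengths: "guard"=5, "pocket"=6, "workshop"=8, "workshop"=8, "mean"=4, "hotel"=5
Sum = 36, Count = 6
Average = 36/6 = 6.00
= avg=6.00, min=4, max=8


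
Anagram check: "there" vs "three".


Word 1: "there" → sorted: eehrt
Word 2: "three" → sorted: eehrt
Same letters? eehrt == eehrt
Anagram = Yes


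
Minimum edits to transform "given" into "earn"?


Word 1: "given" (length 5)
Word 2: "earn" (length 4)
One optimal edit sequence (insert/delete/substitute each cost 1):
  1. delete 'g'  (+1)
  2. substitute 'i' -> 'e'  (+1)
  3. substitute 'v' -> 'a'  (+1)
  4. substitute 'e' -> 'r'  (+1)
  5. keep 'n'
Total edit operations: 4
Edit distance = 4


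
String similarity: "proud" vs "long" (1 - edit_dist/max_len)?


Word 1: "proud" (length 5)
Word 2: "long" (length 4)
One optimal edit sequence:
  1. delete 'p'  (+1)
  2. substitute 'r' -> 'l'  (+1)
  3. keep 'o'
  4. substitute 'u' -> 'n'  (+1)
  5. substitute 'd' -> 'g'  (+1)
Edit distance = 4
Max length = max(5, 4) = 5
Similarity = 1 - 4/5
= 0.2000


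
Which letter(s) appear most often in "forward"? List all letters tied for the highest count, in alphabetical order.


Word: "forward"
Letter counts:
  'a': 1
  'd': 1
  'f': 1
  'o': 1
  'r': 2
  'w': 1
Maximum count = 2
Most frequent = 'r' (2 times each)


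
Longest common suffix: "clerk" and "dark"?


Word 1: "clerk"
Word 2: "dark"
Comparing from end:
  Pos -1: 'k' == 'k'
  Pos -2: 'r' == 'r'
  Pos -3: 'e' != 'a' (stop)
LCS = "rk" (length 2)


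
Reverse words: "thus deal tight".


Original: "thus deal tight"
Words (1..n): thus | deal | tight
Reversed (n..1): tight | deal | thus
Result = "tight deal thus"


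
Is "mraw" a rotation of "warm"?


Word: "warm", Candidate: "mraw"
Method: check if candidate is substring of word+word
"warmwarm" contains "mraw"? No
Is rotation = No


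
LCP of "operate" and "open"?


Word 1: "operate"
Word 2: "open"
Comparing from start:
  Pos 0: 'o' == 'o'
  Pos 1: 'p' == 'p'
  Pos 2: 'e' == 'e'
  Pos 3: 'r' != 'n' (stop)
LCP = "ope" (length 3)


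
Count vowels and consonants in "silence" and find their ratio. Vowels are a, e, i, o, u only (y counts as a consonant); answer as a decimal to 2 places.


Word: "silence"
Vowels (a,e,i,o,u): 3
Consonants: 4
Ratio = 3/4
= 0.75


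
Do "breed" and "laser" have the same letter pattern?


Pattern of "breed": [0, 1, 2, 2, 3]
Pattern of "laser": [0, 1, 2, 3, 4]
Patterns do not match
Same pattern = No


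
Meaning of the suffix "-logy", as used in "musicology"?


Suffix: -logy
As in: musicology -> music + -logy, with a spelling change
Meaning = study of


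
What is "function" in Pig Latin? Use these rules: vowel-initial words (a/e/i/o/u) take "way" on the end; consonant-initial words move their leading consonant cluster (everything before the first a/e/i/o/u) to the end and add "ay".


Word: "function"
Starts with consonant(s) → move to end, add 'ay'
Consonant cluster: "f"
Pig Latin = "unctionfay"


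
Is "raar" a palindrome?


Word: "raar"
Reversed: "raar"
Forward == Backward? raar == raar
Palindrome = Yes


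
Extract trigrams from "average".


Word: "average" (length 7)
Number of trigrams = 7 - 3 + 1 = 5
  Position 0: "ave"
  Position 1: "ver"
  Position 2: "era"
  Position 3: "rag"
  Position 4: "age"
Trigrams = "ave", "ver", "era", "rag", "age"


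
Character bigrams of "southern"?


Word: "southern" (length 8)
Number of bigrams = 8 - 2 + 1 = 7
  Position 0: "so"
  Position 1: "ou"
  Position 2: "ut"
  Position 3: "th"
  Position 4: "he"
  Position 5: "er"
  Position 6: "rn"
Bigrams = "so", "ou", "ut", "th", "he", "er", "rn"


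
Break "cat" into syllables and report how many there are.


Word: "cat"
Syllable breakdown: cat
Counting: 1 part
= 1 syllable


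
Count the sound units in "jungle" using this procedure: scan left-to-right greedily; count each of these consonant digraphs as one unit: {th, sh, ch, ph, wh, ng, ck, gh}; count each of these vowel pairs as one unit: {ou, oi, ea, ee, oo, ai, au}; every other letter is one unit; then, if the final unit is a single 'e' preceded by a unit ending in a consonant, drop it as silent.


Word: "jungle" (6 letters)
Left-to-right scan:
  1. 'j' (letter)
  2. 'u' (letter)
  3. 'ng' (digraph)
  4. 'l' (letter)
  5. 'e' (letter)
Units from scan: 5
Final unit is 'e' after a consonant -> drop as silent (-1)
Sound units = 4 units


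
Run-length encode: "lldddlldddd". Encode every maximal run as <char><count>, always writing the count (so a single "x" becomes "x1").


String: "lldddlldddd"
Scanning for consecutive runs:
  'l' x 2
  'd' x 3
  'l' x 2
  'd' x 4
RLE = "l2d3l2d4"


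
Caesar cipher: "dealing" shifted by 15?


Word: "dealing"
Shift: 15
Each letter → (letter + shift) mod 26:
  'd' (3) + 15 = 18 → 's'
  'e' (4) + 15 = 19 → 't'
  'a' (0) + 15 = 15 → 'p'
  'l' (11) + 15 = 0 → 'a'
  'i' (8) + 15 = 23 → 'x'
  'n' (13) + 15 = 2 → 'c'
  'g' (6) + 15 = 21 → 'v'
Result = "stpaxcv"


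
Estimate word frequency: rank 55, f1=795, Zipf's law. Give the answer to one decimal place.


Zipf's law: f(r) = f(1) / r
f(1) = 795
f(55) = 795 / 55
= 14.5 occurrences


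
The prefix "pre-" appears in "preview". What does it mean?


Prefix: pre-
Example: preview = pre- + view
Meaning = before


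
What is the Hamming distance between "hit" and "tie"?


Comparing character by character (same length = 3):
  Pos 0: 'h' vs 't' !=
  Pos 1: 'i' vs 'i' =
  Pos 2: 't' vs 'e' !=
Hamming distance = 2


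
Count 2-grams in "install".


Word: "install" (length 7)
Number of 2-grams = length - 2 + 1 = 7 - 2 + 1
= 6


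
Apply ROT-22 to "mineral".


Word: "mineral"
Shift: 22
Each letter → (letter + shift) mod 26:
  'm' (12) + 22 = 8 → 'i'
  'i' (8) + 22 = 4 → 'e'
  'n' (13) + 22 = 9 → 'j'
  'e' (4) + 22 = 0 → 'a'
  'r' (17) + 22 = 13 → 'n'
  'a' (0) + 22 = 22 → 'w'
  'l' (11) + 22 = 7 → 'h'
Result = "iejanwh"


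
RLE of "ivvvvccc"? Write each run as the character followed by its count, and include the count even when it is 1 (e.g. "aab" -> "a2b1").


String: "ivvvvccc"
Scanning for consecutive runs:
  'i' x 1
  'v' x 4
  'c' x 3
RLE = "i1v4c3"


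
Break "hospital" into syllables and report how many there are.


Word: "hospital"
Syllable breakdown: hos · pi · tal
Counting: 3 parts
= 3 syllables


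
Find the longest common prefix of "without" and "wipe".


Word 1: "without"
Word 2: "wipe"
Comparing from start:
  Pos 0: 'w' == 'w'
  Pos 1: 'i' == 'i'
  Pos 2: 't' != 'p' (stop)
LCP = "wi" (length 2)


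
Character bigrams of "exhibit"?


Word: "exhibit" (length 7)
Number of bigrams = 7 - 2 + 1 = 6
  Position 0: "ex"
  Position 1: "xh"
  Position 2: "hi"
  Position 3: "ib"
  Position 4: "bi"
  Position 5: "it"
Bigrams = "ex", "xh", "hi", "ib", "bi", "it"


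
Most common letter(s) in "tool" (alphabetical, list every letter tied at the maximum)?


Word: "tool"
Letter counts:
  'l': 1
  'o': 2
  't': 1
Maximum count = 2
Most frequent = 'o' (2 times each)


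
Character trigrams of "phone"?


Word: "phone" (length 5)
Number of trigrams = 5 - 3 + 1 = 3
  Position 0: "pho"
  Position 1: "hon"
  Position 2: "one"
Trigrams = "pho", "hon", "one"


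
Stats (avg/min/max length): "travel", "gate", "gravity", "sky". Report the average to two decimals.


Lengths: "travel"=6, "gate"=4, "gravity"=7, "sky"=3
Sum = 20, Count = 4
Average = 20/4 = 5.00
= avg=5.00, min=3, max=7


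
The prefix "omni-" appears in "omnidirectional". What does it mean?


Prefix: omni-
As in: omnidirectional -> omni- + directional
Meaning = all


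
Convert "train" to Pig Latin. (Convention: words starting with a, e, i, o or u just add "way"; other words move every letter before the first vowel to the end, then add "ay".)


Word: "train"
Starts with consonant(s) → move to end, add 'ay'
Consonant cluster: "tr"
Pig Latin = "aintray"


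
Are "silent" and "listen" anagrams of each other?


Word 1: "silent" → sorted: eilnst
Word 2: "listen" → sorted: eilnst
Same letters? eilnst == eilnst
Anagram = Yes


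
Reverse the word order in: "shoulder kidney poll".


Original: "shoulder kidney poll"
Words (1..n): shoulder | kidney | poll
Reversed (n..1): poll | kidney | shoulder
Result = "poll kidney shoulder"


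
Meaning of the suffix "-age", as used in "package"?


Suffix: -age
Example: package (pack + -age)
Meaning = result / collection


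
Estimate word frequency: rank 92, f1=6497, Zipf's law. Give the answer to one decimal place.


Zipf's law: f(r) = f(1) / r
f(1) = 6497
f(92) = 6497 / 92
= 70.6 occurrences


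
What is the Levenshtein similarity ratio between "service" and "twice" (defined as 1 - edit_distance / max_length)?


Word 1: "service" (length 7)
Word 2: "twice" (length 5)
One optimal edit sequence:
  1. delete 's'  (+1)
  2. delete 'e'  (+1)
  3. substitute 'r' -> 't'  (+1)
  4. substitute 'v' -> 'w'  (+1)
  5. keep 'i'
  6. keep 'c'
  7. keep 'e'
Edit distance = 4
Max length = max(7, 5) = 7
Similarity = 1 - 4/7
= 0.4286


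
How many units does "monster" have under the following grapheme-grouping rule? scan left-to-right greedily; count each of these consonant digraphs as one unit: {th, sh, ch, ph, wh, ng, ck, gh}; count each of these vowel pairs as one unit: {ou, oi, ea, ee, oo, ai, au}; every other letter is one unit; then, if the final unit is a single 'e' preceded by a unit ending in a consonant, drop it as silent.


Word: "monster" (7 letters)
Left-to-right scan:
  [1] 'm' (letter)
  [2] 'o' (letter)
  [3] 'n' (letter)
  [4] 's' (letter)
  [5] 't' (letter)
  [6] 'e' (letter)
  [7] 'r' (letter)
Units from scan: 7
Sound units = 7 units


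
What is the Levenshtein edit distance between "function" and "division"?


Word 1: "function" (length 8)
Word 2: "division" (length 8)
One optimal edit sequence (insert/delete/substitute each cost 1):
  1. substitute 'f' -> 'd'  (+1)
  2. substitute 'u' -> 'i'  (+1)
  3. substitute 'n' -> 'v'  (+1)
  4. substitute 'c' -> 'i'  (+1)
  5. substitute 't' -> 's'  (+1)
  6. keep 'i'
  7. keep 'o'
  8. keep 'n'
Total edit operations: 5
Edit distance = 5


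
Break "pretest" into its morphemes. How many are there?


Word: "pretest"
Morphemes: pre- / test
Each morpheme carries meaning
= 2 morphemes


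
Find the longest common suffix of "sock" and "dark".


Word 1: "sock"
Word 2: "dark"
Comparing from end:
  Pos -1: 'k' == 'k'
  Pos -2: 'c' != 'r' (stop)
LCS = "k" (length 1)


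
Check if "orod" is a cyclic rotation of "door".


Word: "door", Candidate: "orod"
Method: check if candidate is substring of word+word
"doordoor" contains "orod"? No
Is rotation = No


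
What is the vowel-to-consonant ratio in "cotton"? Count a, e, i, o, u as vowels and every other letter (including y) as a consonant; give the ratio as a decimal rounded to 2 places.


Word: "cotton"
Vowels (a,e,i,o,u): 2
Consonants: 4
Ratio = 2/4
= 0.50


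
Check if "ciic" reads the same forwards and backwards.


Word: "ciic"
Reversed: "ciic"
Forward == Backward? ciic == ciic
Palindrome = Yes


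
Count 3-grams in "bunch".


Word: "bunch" (length 5)
Number of 3-grams = length - 3 + 1 = 5 - 3 + 1
= 3


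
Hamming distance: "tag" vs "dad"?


Comparing character by character (same length = 3):
  Pos 0: 't' vs 'd' !=
  Pos 1: 'a' vs 'a' =
  Pos 2: 'g' vs 'd' !=
Hamming distance = 2


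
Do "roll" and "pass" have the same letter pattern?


Pattern of "roll": [0, 1, 2, 2]
Pattern of "pass": [0, 1, 2, 2]
Patterns match
Same pattern = Yes


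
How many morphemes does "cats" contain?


Word: "cats"
Morphemes: cat | -s
Each morpheme carries meaning
= 2 morphemes


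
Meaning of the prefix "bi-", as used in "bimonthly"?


Prefix: bi-
As in: bimonthly -> bi- + monthly
Meaning = two


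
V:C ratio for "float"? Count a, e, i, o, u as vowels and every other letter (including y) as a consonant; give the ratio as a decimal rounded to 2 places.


Word: "float"
Vowels (a,e,i,o,u): 2
Consonants: 3
Ratio = 2/3
= 0.67


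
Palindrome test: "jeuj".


Word: "jeuj"
Reversed: "juej"
Forward == Backward? jeuj != juej
Palindrome = No


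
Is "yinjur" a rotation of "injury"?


Word: "injury", Candidate: "yinjur"
Method: check if candidate is substring of word+word
"injuryinjury" contains "yinjur"? Yes
Is rotation = Yes


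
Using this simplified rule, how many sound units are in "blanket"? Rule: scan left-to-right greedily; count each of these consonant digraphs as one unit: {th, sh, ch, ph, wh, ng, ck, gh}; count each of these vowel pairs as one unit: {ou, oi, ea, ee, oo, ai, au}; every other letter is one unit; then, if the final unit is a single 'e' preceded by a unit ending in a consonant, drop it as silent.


Word: "blanket" (7 letters)
Left-to-right scan:
  (1) 'b' (letter)
  (2) 'l' (letter)
  (3) 'a' (letter)
  (4) 'n' (letter)
  (5) 'k' (letter)
  (6) 'e' (letter)
  (7) 't' (letter)
Units from scan: 7
Sound units = 7 units


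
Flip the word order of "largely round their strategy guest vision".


Original: "largely round their strategy guest vision"
Words (1..n): largely | round | their | strategy | guest | vision
Reversed (n..1): vision | guest | strategy | their | round | largely
Result = "vision guest strategy their round largely"


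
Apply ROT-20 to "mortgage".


Word: "mortgage"
Shift: 20
Each letter → (letter + shift) mod 26:
  'm' (12) + 20 = 6 → 'g'
  'o' (14) + 20 = 8 → 'i'
  'r' (17) + 20 = 11 → 'l'
  't' (19) + 20 = 13 → 'n'
  'g' (6) + 20 = 0 → 'a'
  'a' (0) + 20 = 20 → 'u'
  'g' (6) + 20 = 0 → 'a'
  'e' (4) + 20 = 24 → 'y'
Result = "gilnauay"


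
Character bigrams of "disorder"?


Word: "disorder" (length 8)
Number of bigrams = 8 - 2 + 1 = 7
  Position 0: "di"
  Position 1: "is"
  Position 2: "so"
  Position 3: "or"
  Position 4: "rd"
  Position 5: "de"
  Position 6: "er"
Bigrams = "di", "is", "so", "or", "rd", "de", "er"


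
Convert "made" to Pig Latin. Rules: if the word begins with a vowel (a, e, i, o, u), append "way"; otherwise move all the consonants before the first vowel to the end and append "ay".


Word: "made"
Starts with consonant(s) → move to end, add 'ay'
Consonant cluster: "m"
Pig Latin = "ademay"


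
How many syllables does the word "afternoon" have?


Word: "afternoon"
Syllable breakdown: af | ter | noon
Counting: 3 parts
= 3 syllables


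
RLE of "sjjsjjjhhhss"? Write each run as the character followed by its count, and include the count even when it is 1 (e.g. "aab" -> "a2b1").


String: "sjjsjjjhhhss"
Scanning for consecutive runs:
  's' x 1
  'j' x 2
  's' x 1
  'j' x 3
  'h' x 3
  's' x 2
RLE = "s1j2s1j3h3s2"


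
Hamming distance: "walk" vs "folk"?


Comparing character by character (same length = 4):
  Pos 0: 'w' vs 'f' !=
  Pos 1: 'a' vs 'o' !=
  Pos 2: 'l' vs 'l' =
  Pos 3: 'k' vs 'k' =
Hamming distance = 2


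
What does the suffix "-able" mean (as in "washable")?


Suffix: -able
Example: washable (wash + -able)
Meaning = capable of


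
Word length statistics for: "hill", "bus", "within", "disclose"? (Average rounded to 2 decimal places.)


Lengths: "hill"=4, "bus"=3, "within"=6, "disclose"=8
Sum = 21, Count = 4
Average = 21/4 = 5.25
= avg=5.25, min=3, max=8


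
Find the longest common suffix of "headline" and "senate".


Word 1: "headline"
Word 2: "senate"
Comparing from end:
  Pos -1: 'e' == 'e'
  Pos -2: 'n' != 't' (stop)
LCS = "e" (length 1)


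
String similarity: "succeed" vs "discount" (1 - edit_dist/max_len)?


Word 1: "succeed" (length 7)
Word 2: "discount" (length 8)
One optimal edit sequence:
  1. insert 'd'  (+1)
  2. substitute 's' -> 'i'  (+1)
  3. substitute 'u' -> 's'  (+1)
  4. keep 'c'
  5. substitute 'c' -> 'o'  (+1)
  6. substitute 'e' -> 'u'  (+1)
  7. substitute 'e' -> 'n'  (+1)
  8. substitute 'd' -> 't'  (+1)
Edit distance = 7
Max length = max(7, 8) = 8
Similarity = 1 - 7/8
= 0.1250


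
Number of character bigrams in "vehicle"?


Word: "vehicle" (length 7)
Number of 2-grams = length - 2 + 1 = 7 - 2 + 1
= 6


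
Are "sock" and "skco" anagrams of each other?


Word 1: "sock" → sorted: ckos
Word 2: "skco" → sorted: ckos
Same letters? ckos == ckos
Anagram = Yes


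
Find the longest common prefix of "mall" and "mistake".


Word 1: "mall"
Word 2: "mistake"
Comparing from start:
  Pos 0: 'm' == 'm'
  Pos 1: 'a' != 'i' (stop)
LCP = "m" (length 1)


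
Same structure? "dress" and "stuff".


Pattern of "dress": [0, 1, 2, 3, 3]
Pattern of "stuff": [0, 1, 2, 3, 3]
Patterns match
Same pattern = Yes


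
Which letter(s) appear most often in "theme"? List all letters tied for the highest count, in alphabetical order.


Word: "theme"
Letter counts:
  'e': 2
  'h': 1
  'm': 1
  't': 1
Maximum count = 2
Most frequent = 'e' (2 times each)


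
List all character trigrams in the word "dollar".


Word: "dollar" (length 6)
Number of trigrams = 6 - 3 + 1 = 4
  Position 0: "dol"
  Position 1: "oll"
  Position 2: "lla"
  Position 3: "lar"
Trigrams = "dol", "oll", "lla", "lar"


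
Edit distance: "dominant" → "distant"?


Word 1: "dominant" (length 8)
Word 2: "distant" (length 7)
One optimal edit sequence (insert/delete/substitute each cost 1):
  1. keep 'd'
  2. delete 'o'  (+1)
  3. substitute 'm' -> 'i'  (+1)
  4. substitute 'i' -> 's'  (+1)
  5. substitute 'n' -> 't'  (+1)
  6. keep 'a'
  7. keep 'n'
  8. keep 't'
Total edit operations: 4
Edit distance = 4


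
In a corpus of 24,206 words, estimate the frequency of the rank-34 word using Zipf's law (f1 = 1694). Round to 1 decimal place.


Zipf's law: f(r) = f(1) / r
f(1) = 1694
f(34) = 1694 / 34
= 49.8 occurrences


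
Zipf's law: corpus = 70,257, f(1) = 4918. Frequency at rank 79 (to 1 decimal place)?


Zipf's law: f(r) = f(1) / r
f(1) = 4918
f(79) = 4918 / 79
= 62.3 occurrences


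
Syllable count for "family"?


Word: "family"
Syllable breakdown: fam-i-ly
Counting: 3 parts
= 3 syllables


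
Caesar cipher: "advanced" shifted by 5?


Word: "advanced"
Shift: 5
Each letter → (letter + shift) mod 26:
  'a' (0) + 5 = 5 → 'f'
  'd' (3) + 5 = 8 → 'i'
  'v' (21) + 5 = 0 → 'a'
  'a' (0) + 5 = 5 → 'f'
  'n' (13) + 5 = 18 → 's'
  'c' (2) + 5 = 7 → 'h'
  'e' (4) + 5 = 9 → 'j'
  'd' (3) + 5 = 8 → 'i'
Result = "fiafshji"
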